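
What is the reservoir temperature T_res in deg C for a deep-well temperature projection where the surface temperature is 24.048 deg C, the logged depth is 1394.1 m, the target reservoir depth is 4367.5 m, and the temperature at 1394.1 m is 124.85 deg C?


Step 1: grad = (T_d1 - T_surf)/d1 * 1000 = (124.85 - 24.048)/1394.1 * 1000 = 72.30615 deg C/km
Step 2: T_res = T_surf + grad*d2/1000 = 24.048 + 72.30615*4367.5/1000 = 339.85 deg C
T_res = 339.85 deg C


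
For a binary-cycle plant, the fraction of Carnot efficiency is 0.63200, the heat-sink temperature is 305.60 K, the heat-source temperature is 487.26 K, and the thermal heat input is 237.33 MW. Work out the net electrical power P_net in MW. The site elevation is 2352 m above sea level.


Step 1: eta = (1 - Tc/Th)*f = (1 - 305.6/487.26)*0.632 = 0.2356219
Step 2: P_net = eta * Q_in = 0.2356219 * 237.33 = 55.920 MW
P_net = 55.920 MW


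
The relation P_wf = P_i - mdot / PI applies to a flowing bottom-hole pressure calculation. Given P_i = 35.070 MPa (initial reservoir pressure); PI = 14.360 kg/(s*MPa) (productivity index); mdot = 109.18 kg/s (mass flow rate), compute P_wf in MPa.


P_wf = P_i - mdot / PI
P_wf = 35.070 - 109.18 / 14.360
P_wf = 27.467 MPa


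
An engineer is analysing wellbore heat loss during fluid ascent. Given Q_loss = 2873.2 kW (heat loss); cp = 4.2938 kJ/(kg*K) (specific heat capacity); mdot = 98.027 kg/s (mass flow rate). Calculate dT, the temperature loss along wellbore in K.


dT = Q_loss / (mdot * cp)
dT = 2873.2 / (98.027 * 4.2938)
dT = 6.8262 K


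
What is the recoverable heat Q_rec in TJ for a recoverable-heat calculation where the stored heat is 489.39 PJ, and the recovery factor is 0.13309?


Q_rec = Q_s * RF
Q_rec = 489.39 * 0.13309
Q_rec = 65.13292 PJ
Convert: 65.13292 PJ * 1000.0 = 65133 TJ
Q_rec = 65133 TJ


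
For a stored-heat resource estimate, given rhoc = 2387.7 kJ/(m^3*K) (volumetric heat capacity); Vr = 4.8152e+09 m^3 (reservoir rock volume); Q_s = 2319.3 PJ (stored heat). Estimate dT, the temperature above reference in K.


dT = Q_s * 1e12 / (Vr * rhoc)
dT = 2319.3 * 1e12 / (4.8152e+09 * 2387.7)
dT = 201.73 K


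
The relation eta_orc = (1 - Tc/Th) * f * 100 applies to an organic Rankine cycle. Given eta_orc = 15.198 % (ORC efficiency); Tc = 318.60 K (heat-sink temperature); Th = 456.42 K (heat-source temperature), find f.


f = (eta_orc/100) / (1 - Tc/Th)
f = (15.198/100) / (1 - 318.60/456.42)
f = 0.50331


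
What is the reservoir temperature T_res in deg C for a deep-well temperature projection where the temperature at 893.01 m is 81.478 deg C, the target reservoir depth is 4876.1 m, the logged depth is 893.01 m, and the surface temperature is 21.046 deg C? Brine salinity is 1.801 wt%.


Step 1: grad = (T_d1 - T_surf)/d1 * 1000 = (81.478 - 21.046)/893.01 * 1000 = 67.67225 deg C/km
Step 2: T_res = T_surf + grad*d2/1000 = 21.046 + 67.67225*4876.1/1000 = 351.02 deg C
T_res = 351.02 deg C


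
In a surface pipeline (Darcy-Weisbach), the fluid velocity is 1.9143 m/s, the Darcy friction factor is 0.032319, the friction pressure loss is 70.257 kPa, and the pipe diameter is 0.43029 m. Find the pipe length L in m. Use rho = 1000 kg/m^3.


L = dP*1000*D / (f*rho*vel^2/2)
L = 70.257*1000*0.43029 / (0.032319*1000*1.9143^2/2)
L = 510.51 m


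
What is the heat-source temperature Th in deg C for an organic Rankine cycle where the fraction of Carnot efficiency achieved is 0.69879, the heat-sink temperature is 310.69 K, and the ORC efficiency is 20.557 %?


Th = Tc / (1 - (eta_orc/100)/f)
Th = 310.69 / (1 - (20.557/100)/0.69879)
Th = 440.1830 K
Convert to deg C: 440.1830 - 273.15 = 167.03 deg C
Th = 167.03 deg C


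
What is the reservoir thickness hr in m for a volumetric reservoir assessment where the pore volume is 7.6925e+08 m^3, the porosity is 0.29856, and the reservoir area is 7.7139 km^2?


hr = Vp / (A * 1e6 * phi)
hr = 7.6925e+08 / (7.7139 * 1e6 * 0.29856)
hr = 334.01 m


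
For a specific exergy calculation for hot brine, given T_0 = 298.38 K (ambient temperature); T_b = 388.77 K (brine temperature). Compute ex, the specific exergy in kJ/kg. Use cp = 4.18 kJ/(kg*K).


ex = cp * ((T_b - T_0) - T_0 * ln(T_b/T_0))
ex = 4.18 * ((388.77 - 298.38) - 298.38 * ln(388.77/298.38))
ex = 47.789 kJ/kg


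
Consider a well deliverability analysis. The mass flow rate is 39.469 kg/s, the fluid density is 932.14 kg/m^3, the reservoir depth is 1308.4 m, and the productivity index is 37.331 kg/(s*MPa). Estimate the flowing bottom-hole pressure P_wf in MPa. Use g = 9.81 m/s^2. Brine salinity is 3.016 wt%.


Step 1: P_i = rho*g*h/1e6 = 932.14*9.81*1308.4/1e6 = 11.96439 MPa
Step 2: P_wf = P_i - mdot/PI = 11.96439 - 39.469/37.331 = 10.907 MPa
P_wf = 10.907 MPa


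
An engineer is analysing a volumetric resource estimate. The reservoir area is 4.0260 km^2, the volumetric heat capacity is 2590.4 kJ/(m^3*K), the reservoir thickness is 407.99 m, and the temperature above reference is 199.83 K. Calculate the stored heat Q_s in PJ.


Step 1: Vr = A*1e6*hr = 4.026*1e6*407.99 = 1.642568e+09 m^3
Step 2: Q_s = Vr*rhoc*dT/1e12 = 1.642568e+09*2590.4*199.83/1e12 = 850.26 PJ
Q_s = 850.26 PJ


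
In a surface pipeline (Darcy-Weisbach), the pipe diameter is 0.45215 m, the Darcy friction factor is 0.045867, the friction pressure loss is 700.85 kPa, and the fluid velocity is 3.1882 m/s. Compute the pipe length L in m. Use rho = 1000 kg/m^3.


L = dP*1000*D / (f*rho*vel^2/2)
L = 700.85*1000*0.45215 / (0.045867*1000*3.1882^2/2)
L = 1359.4 m


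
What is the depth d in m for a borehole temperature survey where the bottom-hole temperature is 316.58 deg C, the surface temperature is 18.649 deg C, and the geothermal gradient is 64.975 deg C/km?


d = (T_d - T_surf) / grad * 1000
d = (316.58 - 18.649) / 64.975 * 1000
d = 4585.3 m


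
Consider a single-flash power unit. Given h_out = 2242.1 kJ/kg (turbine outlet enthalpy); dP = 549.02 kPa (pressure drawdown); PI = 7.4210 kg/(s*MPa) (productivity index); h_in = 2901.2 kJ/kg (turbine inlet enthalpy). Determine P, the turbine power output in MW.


Step 1: mdot = PI * dP / 1000 = 7.421 * 549.02 / 1000 = 4.074277 kg/s
Step 2: P = mdot*(h_in - h_out)/1000 = 4.074277*(2901.2 - 2242.1)/1000 = 2.6854 MW
P = 2.6854 MW


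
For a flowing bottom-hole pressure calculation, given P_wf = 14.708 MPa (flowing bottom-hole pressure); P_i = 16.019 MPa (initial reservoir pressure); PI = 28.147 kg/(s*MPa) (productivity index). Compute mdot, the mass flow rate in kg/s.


mdot = (P_i - P_wf) * PI
mdot = (16.019 - 14.708) * 28.147
mdot = 36.901 kg/s


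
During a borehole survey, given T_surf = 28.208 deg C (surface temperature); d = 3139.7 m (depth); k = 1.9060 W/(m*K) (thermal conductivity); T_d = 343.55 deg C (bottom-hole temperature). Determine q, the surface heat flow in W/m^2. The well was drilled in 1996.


Step 1: grad = (T_d - T_surf)/d * 1000 = (343.55 - 28.208)/3139.7 * 1000 = 100.4370 deg C/km
Step 2: q = k * grad / 1000 = 1.906 * 100.4370 / 1000 = 0.19143 W/m^2
q = 0.19143 W/m^2


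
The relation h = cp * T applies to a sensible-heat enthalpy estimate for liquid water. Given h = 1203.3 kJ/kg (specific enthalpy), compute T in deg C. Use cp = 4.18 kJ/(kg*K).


T = h / cp
T = 1203.3 / 4.18
T = 287.87 deg C


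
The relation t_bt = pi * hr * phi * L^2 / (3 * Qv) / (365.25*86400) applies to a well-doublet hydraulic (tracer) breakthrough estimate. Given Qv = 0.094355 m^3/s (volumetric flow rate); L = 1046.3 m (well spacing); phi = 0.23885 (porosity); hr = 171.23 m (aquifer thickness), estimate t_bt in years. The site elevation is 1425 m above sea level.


t_bt = pi * hr * phi * L^2 / (3 * Qv) / (365.25*86400)
t_bt = pi * 171.23 * 0.23885 * 1046.3^2 / (3 * 0.094355) / (365.25*86400)
t_bt = 15.746 years


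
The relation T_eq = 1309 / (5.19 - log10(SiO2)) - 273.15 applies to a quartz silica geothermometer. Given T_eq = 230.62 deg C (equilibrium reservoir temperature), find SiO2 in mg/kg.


SiO2 = 10^(5.19 - 1309/(T_eq + 273.15))
SiO2 = 10^(5.19 - 1309/(230.62 + 273.15))
SiO2 = 390.47 mg/kg


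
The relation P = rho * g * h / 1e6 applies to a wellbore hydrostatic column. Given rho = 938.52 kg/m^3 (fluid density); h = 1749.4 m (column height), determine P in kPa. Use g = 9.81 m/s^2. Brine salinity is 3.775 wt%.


P = rho * g * h / 1e6
P = 938.52 * 9.81 * 1749.4 / 1e6
P = 16.10652 MPa
Convert: 16.10652 MPa * 1000.0 = 16107 kPa
P = 16107 kPa


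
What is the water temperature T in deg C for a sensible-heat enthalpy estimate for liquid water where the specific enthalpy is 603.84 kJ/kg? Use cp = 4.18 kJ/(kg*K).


T = h / cp
T = 603.84 / 4.18
T = 144.46 deg C


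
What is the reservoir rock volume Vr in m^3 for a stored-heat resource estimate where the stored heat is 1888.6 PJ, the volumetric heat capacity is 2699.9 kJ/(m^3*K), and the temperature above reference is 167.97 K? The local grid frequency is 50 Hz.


Vr = Q_s * 1e12 / (rhoc * dT)
Vr = 1888.6 * 1e12 / (2699.9 * 167.97)
Vr = 4.1645e+09 m^3


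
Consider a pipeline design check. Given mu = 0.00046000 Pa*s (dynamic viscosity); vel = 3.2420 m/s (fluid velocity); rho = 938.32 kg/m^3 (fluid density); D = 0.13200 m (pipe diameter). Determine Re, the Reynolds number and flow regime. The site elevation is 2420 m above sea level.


Step 1: Re = rho*vel*D/mu = 938.32*3.242*0.132/0.00046 = 8.7293e+05
Step 2: Re = 8.7293e+05 > 4000, so flow is turbulent.
Re = 8.7293e+05 (turbulent)


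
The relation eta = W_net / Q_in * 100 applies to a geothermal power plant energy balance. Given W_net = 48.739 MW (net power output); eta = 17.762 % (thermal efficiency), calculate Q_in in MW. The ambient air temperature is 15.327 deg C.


Q_in = W_net / (eta / 100)
Q_in = 48.739 / (17.762 / 100)
Q_in = 274.40 MW


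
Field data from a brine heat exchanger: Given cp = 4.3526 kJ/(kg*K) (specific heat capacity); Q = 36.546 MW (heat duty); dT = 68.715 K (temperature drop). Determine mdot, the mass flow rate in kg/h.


mdot = Q * 1000 / (cp * dT)
mdot = 36.546 * 1000 / (4.3526 * 68.715)
mdot = 122.1911 kg/s
Convert: 122.1911 kg/s * 3600.0 = 4.3989e+05 kg/h
mdot = 4.3989e+05 kg/h


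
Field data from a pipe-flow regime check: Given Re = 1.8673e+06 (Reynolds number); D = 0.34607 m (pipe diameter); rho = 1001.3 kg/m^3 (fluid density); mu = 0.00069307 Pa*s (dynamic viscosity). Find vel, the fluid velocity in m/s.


vel = Re * mu / (rho * D)
vel = 1.8673e+06 * 0.00069307 / (1001.3 * 0.34607)
vel = 3.7348 m/s


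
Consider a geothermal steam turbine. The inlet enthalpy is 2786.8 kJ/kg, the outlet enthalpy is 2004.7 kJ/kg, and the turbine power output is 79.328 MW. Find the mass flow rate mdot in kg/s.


mdot = P * 1000 / (h_in - h_out)
mdot = 79.328 * 1000 / (2786.8 - 2004.7)
mdot = 101.43 kg/s


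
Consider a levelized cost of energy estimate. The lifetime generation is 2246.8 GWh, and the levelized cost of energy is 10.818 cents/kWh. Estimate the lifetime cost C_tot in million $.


C_tot = LCOE / 100 * E_tot
C_tot = 10.818 / 100 * 2246.8
C_tot = 243.06 million $


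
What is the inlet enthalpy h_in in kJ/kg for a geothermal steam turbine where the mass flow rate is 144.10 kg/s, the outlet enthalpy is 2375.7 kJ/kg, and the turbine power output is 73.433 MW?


h_in = h_out + P * 1000 / mdot
h_in = 2375.7 + 73.433 * 1000 / 144.10
h_in = 2885.3 kJ/kg


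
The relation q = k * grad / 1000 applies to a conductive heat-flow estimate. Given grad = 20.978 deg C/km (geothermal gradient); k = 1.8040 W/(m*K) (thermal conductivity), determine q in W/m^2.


q = k * grad / 1000
q = 1.8040 * 20.978 / 1000
q = 0.037844 W/m^2


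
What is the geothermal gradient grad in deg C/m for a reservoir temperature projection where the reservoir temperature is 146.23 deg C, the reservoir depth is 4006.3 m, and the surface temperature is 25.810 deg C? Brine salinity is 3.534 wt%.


grad = (T_res - T_surf) / d * 1000
grad = (146.23 - 25.810) / 4006.3 * 1000
grad = 30.05766 deg C/km
Convert: 30.05766 deg C/km * 0.001 = 0.030058 deg C/m
grad = 0.030058 deg C/m


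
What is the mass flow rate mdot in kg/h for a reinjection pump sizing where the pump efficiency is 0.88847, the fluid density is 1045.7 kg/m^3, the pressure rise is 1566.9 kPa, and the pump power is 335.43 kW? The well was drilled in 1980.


mdot = P_pump * rho * eta / dP
mdot = 335.43 * 1045.7 * 0.88847 / 1566.9
mdot = 198.8889 kg/s
Convert: 198.8889 kg/s * 3600.0 = 7.1600e+05 kg/h
mdot = 7.1600e+05 kg/h


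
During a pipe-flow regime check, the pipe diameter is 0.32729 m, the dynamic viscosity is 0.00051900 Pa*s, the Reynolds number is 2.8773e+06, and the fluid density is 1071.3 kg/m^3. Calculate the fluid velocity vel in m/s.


vel = Re * mu / (rho * D)
vel = 2.8773e+06 * 0.00051900 / (1071.3 * 0.32729)
vel = 4.2590 m/s


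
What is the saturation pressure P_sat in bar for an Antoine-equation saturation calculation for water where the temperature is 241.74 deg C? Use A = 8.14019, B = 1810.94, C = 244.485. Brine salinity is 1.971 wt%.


P_sat = 10^(A - B/(C + T)) / 760 * 0.101325
P_sat = 10^(8.14019 - 1810.94/(244.485 + 241.74)) / 760 * 0.101325
P_sat = 3.472189 MPa
Convert: 3.472189 MPa * 10.0 = 34.722 bar
P_sat = 34.722 bar


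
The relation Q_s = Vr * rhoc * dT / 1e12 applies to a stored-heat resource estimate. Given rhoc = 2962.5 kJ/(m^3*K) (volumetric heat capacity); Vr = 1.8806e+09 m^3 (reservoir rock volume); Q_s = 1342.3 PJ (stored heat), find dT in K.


dT = Q_s * 1e12 / (Vr * rhoc)
dT = 1342.3 * 1e12 / (1.8806e+09 * 2962.5)
dT = 240.93 K


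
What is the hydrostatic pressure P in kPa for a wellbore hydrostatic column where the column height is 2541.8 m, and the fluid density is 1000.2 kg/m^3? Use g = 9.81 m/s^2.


P = rho * g * h / 1e6
P = 1000.2 * 9.81 * 2541.8 / 1e6
P = 24.94005 MPa
Convert: 24.94005 MPa * 1000.0 = 24940 kPa
P = 24940 kPa


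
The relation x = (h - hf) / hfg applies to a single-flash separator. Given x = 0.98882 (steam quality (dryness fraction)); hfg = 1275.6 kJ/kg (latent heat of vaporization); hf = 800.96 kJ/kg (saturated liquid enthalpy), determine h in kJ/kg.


h = hf + x * hfg
h = 800.96 + 0.98882 * 1275.6
h = 2062.3 kJ/kg


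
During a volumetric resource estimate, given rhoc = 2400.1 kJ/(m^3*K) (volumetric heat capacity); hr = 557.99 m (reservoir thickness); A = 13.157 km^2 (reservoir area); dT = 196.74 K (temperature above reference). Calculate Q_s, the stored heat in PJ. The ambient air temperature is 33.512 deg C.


Step 1: Vr = A*1e6*hr = 13.157*1e6*557.99 = 7.341474e+09 m^3
Step 2: Q_s = Vr*rhoc*dT/1e12 = 7.341474e+09*2400.1*196.74/1e12 = 3466.6 PJ
Q_s = 3466.6 PJ


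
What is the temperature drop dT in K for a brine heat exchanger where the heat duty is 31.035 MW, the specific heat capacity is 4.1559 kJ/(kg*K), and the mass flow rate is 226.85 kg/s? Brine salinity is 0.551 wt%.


dT = Q * 1000 / (mdot * cp)
dT = 31.035 * 1000 / (226.85 * 4.1559)
dT = 32.919 K


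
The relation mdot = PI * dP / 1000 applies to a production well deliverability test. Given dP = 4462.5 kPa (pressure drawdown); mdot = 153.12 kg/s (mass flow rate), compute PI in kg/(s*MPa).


PI = mdot * 1000 / dP
PI = 153.12 * 1000 / 4462.5
PI = 34.313 kg/(s*MPa)


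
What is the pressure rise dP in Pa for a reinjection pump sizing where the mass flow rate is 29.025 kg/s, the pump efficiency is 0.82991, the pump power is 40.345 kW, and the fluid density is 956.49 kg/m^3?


dP = P_pump * rho * eta / mdot
dP = 40.345 * 956.49 * 0.82991 / 29.025
dP = 1103.390 kPa
Convert: 1103.390 kPa * 1000.0 = 1.1034e+06 Pa
dP = 1.1034e+06 Pa


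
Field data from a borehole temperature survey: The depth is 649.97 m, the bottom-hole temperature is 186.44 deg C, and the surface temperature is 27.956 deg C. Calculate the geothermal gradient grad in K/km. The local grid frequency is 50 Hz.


grad = (T_d - T_surf) / d * 1000
grad = (186.44 - 27.956) / 649.97 * 1000
grad = 243.8328 deg C/km
Convert: 243.8328 deg C/km * 1.0 = 243.83 K/km
grad = 243.83 K/km


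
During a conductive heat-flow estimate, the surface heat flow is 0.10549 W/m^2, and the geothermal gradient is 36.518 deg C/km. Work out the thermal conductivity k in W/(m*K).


k = q * 1000 / grad
k = 0.10549 * 1000 / 36.518
k = 2.8887 W/(m*K)


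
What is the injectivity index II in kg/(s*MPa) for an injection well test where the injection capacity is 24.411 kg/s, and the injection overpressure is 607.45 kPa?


II = mdot * 1000 / dP
II = 24.411 * 1000 / 607.45
II = 40.186 kg/(s*MPa)


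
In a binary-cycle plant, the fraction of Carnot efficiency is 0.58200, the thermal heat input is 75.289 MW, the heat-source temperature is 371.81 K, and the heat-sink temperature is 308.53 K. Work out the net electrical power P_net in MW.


Step 1: eta = (1 - Tc/Th)*f = (1 - 308.53/371.81)*0.582 = 0.09905317
Step 2: P_net = eta * Q_in = 0.09905317 * 75.289 = 7.4576 MW
P_net = 7.4576 MW


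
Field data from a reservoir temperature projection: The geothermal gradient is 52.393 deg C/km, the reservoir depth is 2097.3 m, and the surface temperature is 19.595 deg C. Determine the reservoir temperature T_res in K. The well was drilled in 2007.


T_res = T_surf + grad * d / 1000
T_res = 19.595 + 52.393 * 2097.3 / 1000
T_res = 129.4788 deg C
Convert to K: 129.4788 + 273.15 = 402.63 K
T_res = 402.63 K


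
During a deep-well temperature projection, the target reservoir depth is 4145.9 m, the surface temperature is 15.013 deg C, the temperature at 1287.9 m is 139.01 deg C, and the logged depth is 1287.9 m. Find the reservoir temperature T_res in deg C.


Step 1: grad = (T_d1 - T_surf)/d1 * 1000 = (139.01 - 15.013)/1287.9 * 1000 = 96.27844 deg C/km
Step 2: T_res = T_surf + grad*d2/1000 = 15.013 + 96.27844*4145.9/1000 = 414.17 deg C
T_res = 414.17 deg C


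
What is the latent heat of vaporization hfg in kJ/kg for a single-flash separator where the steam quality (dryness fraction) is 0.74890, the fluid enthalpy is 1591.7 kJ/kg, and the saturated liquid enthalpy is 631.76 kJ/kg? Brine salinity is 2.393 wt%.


hfg = (h - hf) / x
hfg = (1591.7 - 631.76) / 0.74890
hfg = 1281.8 kJ/kg


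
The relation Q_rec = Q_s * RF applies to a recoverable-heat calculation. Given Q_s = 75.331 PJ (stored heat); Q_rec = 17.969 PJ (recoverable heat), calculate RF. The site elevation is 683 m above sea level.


RF = Q_rec / Q_s
RF = 17.969 / 75.331
RF = 0.23853


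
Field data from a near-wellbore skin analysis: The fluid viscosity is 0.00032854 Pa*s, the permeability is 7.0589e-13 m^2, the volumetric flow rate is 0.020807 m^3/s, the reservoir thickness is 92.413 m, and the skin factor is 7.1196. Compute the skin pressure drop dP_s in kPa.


dP_s = S * q * mu / (2*pi*k*hr) / 1000
dP_s = 7.1196 * 0.020807 * 0.00032854 / (2*pi*7.0589e-13*92.413) / 1000
dP_s = 118.74 kPa


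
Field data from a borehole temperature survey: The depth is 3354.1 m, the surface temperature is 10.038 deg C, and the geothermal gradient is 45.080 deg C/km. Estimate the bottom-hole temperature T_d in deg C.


T_d = T_surf + grad * d / 1000
T_d = 10.038 + 45.080 * 3354.1 / 1000
T_d = 161.24 deg C


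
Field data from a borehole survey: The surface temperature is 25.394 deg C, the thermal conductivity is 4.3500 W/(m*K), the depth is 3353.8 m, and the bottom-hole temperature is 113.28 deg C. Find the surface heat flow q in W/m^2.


Step 1: grad = (T_d - T_surf)/d * 1000 = (113.28 - 25.394)/3353.8 * 1000 = 26.20490 deg C/km
Step 2: q = k * grad / 1000 = 4.35 * 26.20490 / 1000 = 0.11399 W/m^2
q = 0.11399 W/m^2


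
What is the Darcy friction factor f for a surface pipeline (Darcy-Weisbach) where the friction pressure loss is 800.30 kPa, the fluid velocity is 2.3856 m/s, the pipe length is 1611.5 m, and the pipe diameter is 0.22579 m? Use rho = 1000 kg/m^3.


f = dP*1000 / ((L/D)*(rho*vel^2/2))
f = 800.30*1000 / ((1611.5/0.22579)*(1000*2.3856^2/2))
f = 0.039406


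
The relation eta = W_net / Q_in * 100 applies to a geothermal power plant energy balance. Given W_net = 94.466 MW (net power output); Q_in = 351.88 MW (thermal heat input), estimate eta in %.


eta = W_net / Q_in * 100
eta = 94.466 / 351.88 * 100
eta = 26.846 %


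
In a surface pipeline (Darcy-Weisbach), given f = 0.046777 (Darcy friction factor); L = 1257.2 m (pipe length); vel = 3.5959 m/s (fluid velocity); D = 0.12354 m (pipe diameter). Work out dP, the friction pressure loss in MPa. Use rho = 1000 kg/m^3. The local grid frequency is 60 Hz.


dP = f * (L/D) * (rho*vel^2/2) / 1000
dP = 0.046777 * (1257.2/0.12354) * (1000*3.5959^2/2) / 1000
dP = 3077.615 kPa
Convert: 3077.615 kPa * 0.001 = 3.0776 MPa
dP = 3.0776 MPa


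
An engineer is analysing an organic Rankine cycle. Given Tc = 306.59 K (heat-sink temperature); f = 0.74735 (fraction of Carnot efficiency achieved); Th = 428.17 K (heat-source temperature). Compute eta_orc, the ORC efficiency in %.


eta_orc = (1 - Tc/Th) * f * 100
eta_orc = (1 - 306.59/428.17) * 0.74735 * 100
eta_orc = 21.221 %


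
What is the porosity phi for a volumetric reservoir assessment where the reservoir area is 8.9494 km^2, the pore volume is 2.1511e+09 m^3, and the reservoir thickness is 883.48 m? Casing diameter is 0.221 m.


phi = Vp / (A * 1e6 * hr)
phi = 2.1511e+09 / (8.9494 * 1e6 * 883.48)
phi = 0.27206


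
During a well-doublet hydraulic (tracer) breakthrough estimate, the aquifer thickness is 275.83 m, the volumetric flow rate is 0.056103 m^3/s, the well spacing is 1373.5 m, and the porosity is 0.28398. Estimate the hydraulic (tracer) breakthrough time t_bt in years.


t_bt = pi * hr * phi * L^2 / (3 * Qv) / (365.25*86400)
t_bt = pi * 275.83 * 0.28398 * 1373.5^2 / (3 * 0.056103) / (365.25*86400)
t_bt = 87.403 years


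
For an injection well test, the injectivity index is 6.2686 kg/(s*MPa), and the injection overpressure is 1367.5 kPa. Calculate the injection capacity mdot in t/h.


mdot = II * dP / 1000
mdot = 6.2686 * 1367.5 / 1000
mdot = 8.572311 kg/s
Convert: 8.572311 kg/s * 3.6 = 30.860 t/h
mdot = 30.860 t/h


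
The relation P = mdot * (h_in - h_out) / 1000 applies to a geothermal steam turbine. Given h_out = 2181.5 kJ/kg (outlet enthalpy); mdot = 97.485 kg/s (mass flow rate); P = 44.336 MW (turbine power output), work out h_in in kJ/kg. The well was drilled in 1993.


h_in = h_out + P * 1000 / mdot
h_in = 2181.5 + 44.336 * 1000 / 97.485
h_in = 2636.3 kJ/kg


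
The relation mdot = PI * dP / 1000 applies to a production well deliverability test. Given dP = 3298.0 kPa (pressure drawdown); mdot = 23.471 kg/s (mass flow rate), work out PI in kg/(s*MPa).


PI = mdot * 1000 / dP
PI = 23.471 * 1000 / 3298.0
PI = 7.1167 kg/(s*MPa)


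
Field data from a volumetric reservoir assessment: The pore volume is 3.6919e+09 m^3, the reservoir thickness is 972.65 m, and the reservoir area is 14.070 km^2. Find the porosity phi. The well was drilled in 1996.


phi = Vp / (A * 1e6 * hr)
phi = 3.6919e+09 / (14.070 * 1e6 * 972.65)
phi = 0.26977


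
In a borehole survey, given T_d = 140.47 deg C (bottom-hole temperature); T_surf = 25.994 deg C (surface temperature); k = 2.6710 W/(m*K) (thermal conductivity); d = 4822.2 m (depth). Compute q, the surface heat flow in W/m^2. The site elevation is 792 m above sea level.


Step 1: grad = (T_d - T_surf)/d * 1000 = (140.47 - 25.994)/4822.2 * 1000 = 23.73937 deg C/km
Step 2: q = k * grad / 1000 = 2.671 * 23.73937 / 1000 = 0.063408 W/m^2
q = 0.063408 W/m^2


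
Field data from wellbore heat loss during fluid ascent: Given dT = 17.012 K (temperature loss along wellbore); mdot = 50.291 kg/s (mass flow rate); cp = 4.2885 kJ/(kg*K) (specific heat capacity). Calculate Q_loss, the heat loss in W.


Q_loss = mdot * cp * dT
Q_loss = 50.291 * 4.2885 * 17.012
Q_loss = 3669.028 kW
Convert: 3669.028 kW * 1000.0 = 3.6690e+06 W
Q_loss = 3.6690e+06 W


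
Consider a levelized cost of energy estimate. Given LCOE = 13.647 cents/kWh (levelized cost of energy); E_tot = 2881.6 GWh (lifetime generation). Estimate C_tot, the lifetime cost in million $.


C_tot = LCOE / 100 * E_tot
C_tot = 13.647 / 100 * 2881.6
C_tot = 393.25 million $


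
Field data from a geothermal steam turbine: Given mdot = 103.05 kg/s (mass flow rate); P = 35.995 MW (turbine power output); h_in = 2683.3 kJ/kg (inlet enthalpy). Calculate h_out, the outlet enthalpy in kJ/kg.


h_out = h_in - P * 1000 / mdot
h_out = 2683.3 - 35.995 * 1000 / 103.05
h_out = 2334.0 kJ/kg


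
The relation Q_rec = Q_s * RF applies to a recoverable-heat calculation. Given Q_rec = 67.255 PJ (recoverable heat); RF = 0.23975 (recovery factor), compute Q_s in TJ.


Q_s = Q_rec / RF
Q_s = 67.255 / 0.23975
Q_s = 280.5214 PJ
Convert: 280.5214 PJ * 1000.0 = 2.8052e+05 TJ
Q_s = 2.8052e+05 TJ


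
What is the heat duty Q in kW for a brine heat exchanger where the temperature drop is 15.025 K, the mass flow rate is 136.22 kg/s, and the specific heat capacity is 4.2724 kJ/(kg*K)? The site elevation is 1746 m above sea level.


Q = mdot * cp * dT / 1000
Q = 136.22 * 4.2724 * 15.025 / 1000
Q = 8.744345 MW
Convert: 8.744345 MW * 1000.0 = 8744.3 kW
Q = 8744.3 kW


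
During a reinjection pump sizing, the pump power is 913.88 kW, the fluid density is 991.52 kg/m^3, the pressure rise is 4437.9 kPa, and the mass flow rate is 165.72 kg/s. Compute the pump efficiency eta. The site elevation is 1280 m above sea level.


eta = mdot * dP / (rho * P_pump)
eta = 165.72 * 4437.9 / (991.52 * 913.88)
eta = 0.81164


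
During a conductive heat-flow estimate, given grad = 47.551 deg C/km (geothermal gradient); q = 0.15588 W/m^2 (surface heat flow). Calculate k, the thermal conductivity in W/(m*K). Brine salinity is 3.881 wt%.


k = q * 1000 / grad
k = 0.15588 * 1000 / 47.551
k = 3.2782 W/(m*K)


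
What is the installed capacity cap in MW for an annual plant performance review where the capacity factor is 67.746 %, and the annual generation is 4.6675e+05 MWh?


cap = E_a / (CF/100 * 8760)
cap = 4.6675e+05 / (67.746/100 * 8760)
cap = 78.650 MW


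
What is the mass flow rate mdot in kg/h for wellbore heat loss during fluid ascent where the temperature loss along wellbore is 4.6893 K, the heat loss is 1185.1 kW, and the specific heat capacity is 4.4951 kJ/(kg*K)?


mdot = Q_loss / (cp * dT)
mdot = 1185.1 / (4.4951 * 4.6893)
mdot = 56.22217 kg/s
Convert: 56.22217 kg/s * 3600.0 = 2.0240e+05 kg/h
mdot = 2.0240e+05 kg/h


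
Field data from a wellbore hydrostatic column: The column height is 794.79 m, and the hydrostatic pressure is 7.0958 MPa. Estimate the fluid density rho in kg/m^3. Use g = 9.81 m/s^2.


rho = P * 1e6 / (g * h)
rho = 7.0958 * 1e6 / (9.81 * 794.79)
rho = 910.08 kg/m^3


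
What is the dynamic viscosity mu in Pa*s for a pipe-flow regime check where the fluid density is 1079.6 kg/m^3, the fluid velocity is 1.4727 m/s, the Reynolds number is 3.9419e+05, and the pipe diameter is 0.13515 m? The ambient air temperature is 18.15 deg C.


mu = rho * vel * D / Re
mu = 1079.6 * 1.4727 * 0.13515 / 3.9419e+05
mu = 0.00054511 Pa*s


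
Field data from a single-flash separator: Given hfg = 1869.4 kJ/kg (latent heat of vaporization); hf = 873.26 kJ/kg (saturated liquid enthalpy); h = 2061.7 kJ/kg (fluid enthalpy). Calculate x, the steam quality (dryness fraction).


x = (h - hf) / hfg
x = (2061.7 - 873.26) / 1869.4
x = 0.63573


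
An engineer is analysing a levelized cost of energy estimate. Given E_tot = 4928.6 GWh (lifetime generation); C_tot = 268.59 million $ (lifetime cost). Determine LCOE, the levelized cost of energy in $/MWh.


LCOE = C_tot / E_tot * 100
LCOE = 268.59 / 4928.6 * 100
LCOE = 5.449621 cents/kWh
Convert: 5.449621 cents/kWh * 10.0 = 54.496 $/MWh
LCOE = 54.496 $/MWh


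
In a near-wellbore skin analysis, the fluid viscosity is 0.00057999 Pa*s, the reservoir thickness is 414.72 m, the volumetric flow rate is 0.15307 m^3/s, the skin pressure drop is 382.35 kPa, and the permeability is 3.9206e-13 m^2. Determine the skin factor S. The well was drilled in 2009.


S = dP_s * 1000 * 2*pi*k*hr / (q*mu)
S = 382.35 * 1000 * 2*pi*3.9206e-13*414.72 / (0.15307*0.00057999)
S = 4.3999


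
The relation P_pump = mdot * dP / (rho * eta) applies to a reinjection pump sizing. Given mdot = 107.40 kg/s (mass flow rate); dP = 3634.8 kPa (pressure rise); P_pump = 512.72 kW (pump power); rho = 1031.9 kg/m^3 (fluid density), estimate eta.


eta = mdot * dP / (rho * P_pump)
eta = 107.40 * 3634.8 / (1031.9 * 512.72)
eta = 0.73785


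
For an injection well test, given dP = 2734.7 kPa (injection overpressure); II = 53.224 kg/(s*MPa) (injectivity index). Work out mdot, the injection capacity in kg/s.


mdot = II * dP / 1000
mdot = 53.224 * 2734.7 / 1000
mdot = 145.55 kg/s


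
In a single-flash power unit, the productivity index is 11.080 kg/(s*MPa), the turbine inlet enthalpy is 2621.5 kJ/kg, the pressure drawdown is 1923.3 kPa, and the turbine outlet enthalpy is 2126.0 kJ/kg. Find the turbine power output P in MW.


Step 1: mdot = PI * dP / 1000 = 11.08 * 1923.3 / 1000 = 21.31016 kg/s
Step 2: P = mdot*(h_in - h_out)/1000 = 21.31016*(2621.5 - 2126.0)/1000 = 10.559 MW
P = 10.559 MW


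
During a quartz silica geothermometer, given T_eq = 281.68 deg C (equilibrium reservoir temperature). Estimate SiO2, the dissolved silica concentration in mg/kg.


SiO2 = 10^(5.19 - 1309/(T_eq + 273.15))
SiO2 = 10^(5.19 - 1309/(281.68 + 273.15))
SiO2 = 677.20 mg/kg


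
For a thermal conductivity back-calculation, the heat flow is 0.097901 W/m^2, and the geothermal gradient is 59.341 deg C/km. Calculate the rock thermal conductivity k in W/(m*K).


k = q / (grad / 1000)
k = 0.097901 / (59.341 / 1000)
k = 1.6498 W/(m*K)


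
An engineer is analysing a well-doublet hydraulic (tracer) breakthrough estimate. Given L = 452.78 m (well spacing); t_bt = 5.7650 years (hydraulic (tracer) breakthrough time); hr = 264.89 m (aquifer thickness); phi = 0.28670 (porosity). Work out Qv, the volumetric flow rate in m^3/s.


Qv = pi*hr*phi*L^2 / (3*t_bt*365.25*86400)
Qv = pi*264.89*0.28670*452.78^2 / (3*5.7650*365.25*86400)
Qv = 0.089618 m^3/s


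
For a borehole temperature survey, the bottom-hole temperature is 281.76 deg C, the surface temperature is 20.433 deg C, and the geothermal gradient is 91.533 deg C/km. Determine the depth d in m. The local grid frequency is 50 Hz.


d = (T_d - T_surf) / grad * 1000
d = (281.76 - 20.433) / 91.533 * 1000
d = 2855.0 m


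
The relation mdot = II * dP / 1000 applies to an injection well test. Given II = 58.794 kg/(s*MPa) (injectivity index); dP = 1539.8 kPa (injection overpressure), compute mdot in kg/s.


mdot = II * dP / 1000
mdot = 58.794 * 1539.8 / 1000
mdot = 90.531 kg/s


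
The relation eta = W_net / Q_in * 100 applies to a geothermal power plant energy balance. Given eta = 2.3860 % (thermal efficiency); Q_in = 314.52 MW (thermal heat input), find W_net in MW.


W_net = eta / 100 * Q_in
W_net = 2.3860 / 100 * 314.52
W_net = 7.5044 MW


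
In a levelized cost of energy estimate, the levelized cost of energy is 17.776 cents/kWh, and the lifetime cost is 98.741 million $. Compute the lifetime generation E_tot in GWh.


E_tot = C_tot / LCOE * 100
E_tot = 98.741 / 17.776 * 100
E_tot = 555.47 GWh


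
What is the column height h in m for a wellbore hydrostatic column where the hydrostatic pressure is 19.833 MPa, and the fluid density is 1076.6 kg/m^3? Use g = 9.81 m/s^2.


h = P * 1e6 / (g * rho)
h = 19.833 * 1e6 / (9.81 * 1076.6)
h = 1877.9 m


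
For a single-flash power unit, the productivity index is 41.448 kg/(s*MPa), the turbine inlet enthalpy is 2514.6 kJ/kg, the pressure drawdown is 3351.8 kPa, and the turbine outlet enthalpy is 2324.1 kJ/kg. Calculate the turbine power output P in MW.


Step 1: mdot = PI * dP / 1000 = 41.448 * 3351.8 / 1000 = 138.9254 kg/s
Step 2: P = mdot*(h_in - h_out)/1000 = 138.9254*(2514.6 - 2324.1)/1000 = 26.465 MW
P = 26.465 MW


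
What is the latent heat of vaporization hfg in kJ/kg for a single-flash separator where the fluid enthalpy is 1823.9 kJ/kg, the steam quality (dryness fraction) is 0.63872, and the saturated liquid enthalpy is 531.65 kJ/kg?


hfg = (h - hf) / x
hfg = (1823.9 - 531.65) / 0.63872
hfg = 2023.2 kJ/kg


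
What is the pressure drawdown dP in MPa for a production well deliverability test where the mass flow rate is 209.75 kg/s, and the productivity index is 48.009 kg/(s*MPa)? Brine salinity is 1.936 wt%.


dP = mdot * 1000 / PI
dP = 209.75 * 1000 / 48.009
dP = 4368.972 kPa
Convert: 4368.972 kPa * 0.001 = 4.3690 MPa
dP = 4.3690 MPa


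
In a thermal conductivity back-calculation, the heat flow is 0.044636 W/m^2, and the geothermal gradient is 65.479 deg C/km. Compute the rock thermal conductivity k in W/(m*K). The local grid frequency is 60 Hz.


k = q / (grad / 1000)
k = 0.044636 / (65.479 / 1000)
k = 0.68168 W/(m*K)


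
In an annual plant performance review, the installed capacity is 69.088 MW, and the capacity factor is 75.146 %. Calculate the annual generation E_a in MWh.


E_a = CF / 100 * cap * 8760
E_a = 75.146 / 100 * 69.088 * 8760
E_a = 4.5479e+05 MWh


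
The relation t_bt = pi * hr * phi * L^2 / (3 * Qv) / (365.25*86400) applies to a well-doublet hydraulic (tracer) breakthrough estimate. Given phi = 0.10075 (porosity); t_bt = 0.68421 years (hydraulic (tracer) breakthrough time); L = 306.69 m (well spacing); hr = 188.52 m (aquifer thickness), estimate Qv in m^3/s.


Qv = pi*hr*phi*L^2 / (3*t_bt*365.25*86400)
Qv = pi*188.52*0.10075*306.69^2 / (3*0.68421*365.25*86400)
Qv = 0.086644 m^3/s


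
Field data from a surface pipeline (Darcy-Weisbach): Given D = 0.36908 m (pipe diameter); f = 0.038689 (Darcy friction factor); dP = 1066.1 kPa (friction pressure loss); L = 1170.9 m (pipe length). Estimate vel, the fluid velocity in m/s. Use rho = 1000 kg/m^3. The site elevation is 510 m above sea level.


vel = sqrt(dP*1000*2*D / (f*L*rho))
vel = sqrt(1066.1*1000*2*0.36908 / (0.038689*1170.9*1000))
vel = 4.1679 m/s


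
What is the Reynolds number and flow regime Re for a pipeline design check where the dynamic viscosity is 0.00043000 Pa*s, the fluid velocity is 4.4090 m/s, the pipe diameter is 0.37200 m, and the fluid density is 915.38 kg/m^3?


Step 1: Re = rho*vel*D/mu = 915.38*4.409*0.372/0.00043 = 3.4915e+06
Step 2: Re = 3.4915e+06 > 4000, so flow is turbulent.
Re = 3.4915e+06 (turbulent)


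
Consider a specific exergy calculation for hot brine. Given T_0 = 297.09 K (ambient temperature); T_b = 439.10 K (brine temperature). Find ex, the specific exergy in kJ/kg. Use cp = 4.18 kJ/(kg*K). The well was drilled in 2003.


ex = cp * ((T_b - T_0) - T_0 * ln(T_b/T_0))
ex = 4.18 * ((439.10 - 297.09) - 297.09 * ln(439.10/297.09))
ex = 108.43 kJ/kg


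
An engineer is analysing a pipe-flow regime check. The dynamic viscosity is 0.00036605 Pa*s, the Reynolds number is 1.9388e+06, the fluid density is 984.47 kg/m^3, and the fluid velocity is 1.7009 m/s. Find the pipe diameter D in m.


D = Re * mu / (rho * vel)
D = 1.9388e+06 * 0.00036605 / (984.47 * 1.7009)
D = 0.42383 m


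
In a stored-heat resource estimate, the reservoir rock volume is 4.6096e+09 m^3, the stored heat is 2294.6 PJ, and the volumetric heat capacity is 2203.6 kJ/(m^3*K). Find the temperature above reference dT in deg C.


dT = Q_s * 1e12 / (Vr * rhoc)
dT = 2294.6 * 1e12 / (4.6096e+09 * 2203.6)
dT = 225.8973 K
Convert (temperature difference, 1 K = 1 deg C): 225.8973 K = 225.8973 deg C
dT = 225.90 deg C


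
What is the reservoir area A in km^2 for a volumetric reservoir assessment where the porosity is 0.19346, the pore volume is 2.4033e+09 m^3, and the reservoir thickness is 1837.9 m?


A = Vp / (1e6 * hr * phi)
A = 2.4033e+09 / (1e6 * 1837.9 * 0.19346)
A = 6.7592 km^2


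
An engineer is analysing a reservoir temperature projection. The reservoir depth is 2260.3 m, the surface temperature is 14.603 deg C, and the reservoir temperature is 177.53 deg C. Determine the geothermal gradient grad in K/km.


grad = (T_res - T_surf) / d * 1000
grad = (177.53 - 14.603) / 2260.3 * 1000
grad = 72.08202 deg C/km
Convert: 72.08202 deg C/km * 1.0 = 72.082 K/km
grad = 72.082 K/km


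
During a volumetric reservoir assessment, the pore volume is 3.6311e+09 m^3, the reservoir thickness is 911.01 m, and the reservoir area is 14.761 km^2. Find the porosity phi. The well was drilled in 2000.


phi = Vp / (A * 1e6 * hr)
phi = 3.6311e+09 / (14.761 * 1e6 * 911.01)
phi = 0.27002


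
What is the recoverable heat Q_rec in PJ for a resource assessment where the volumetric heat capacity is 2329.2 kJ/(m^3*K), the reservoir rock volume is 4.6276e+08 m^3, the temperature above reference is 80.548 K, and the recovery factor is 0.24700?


Step 1: Q_s = Vr*rhoc*dT/1e12 = 4.6276e+08*2329.2*80.548/1e12 = 86.81951 PJ
Step 2: Q_rec = Q_s * RF = 86.81951 * 0.247 = 21.444 PJ
Q_rec = 21.444 PJ


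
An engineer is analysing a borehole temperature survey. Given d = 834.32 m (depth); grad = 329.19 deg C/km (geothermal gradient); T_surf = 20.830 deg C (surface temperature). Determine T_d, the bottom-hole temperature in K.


T_d = T_surf + grad * d / 1000
T_d = 20.830 + 329.19 * 834.32 / 1000
T_d = 295.4798 deg C
Convert to K: 295.4798 + 273.15 = 568.63 K
T_d = 568.63 K


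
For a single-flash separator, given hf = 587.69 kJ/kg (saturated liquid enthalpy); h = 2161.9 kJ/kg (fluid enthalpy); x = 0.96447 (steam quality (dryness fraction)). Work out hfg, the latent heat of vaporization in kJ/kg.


hfg = (h - hf) / x
hfg = (2161.9 - 587.69) / 0.96447
hfg = 1632.2 kJ/kg


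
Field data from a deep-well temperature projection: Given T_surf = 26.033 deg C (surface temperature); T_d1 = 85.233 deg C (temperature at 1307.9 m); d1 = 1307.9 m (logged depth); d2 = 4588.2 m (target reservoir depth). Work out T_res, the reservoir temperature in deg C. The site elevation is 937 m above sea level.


Step 1: grad = (T_d1 - T_surf)/d1 * 1000 = (85.233 - 26.033)/1307.9 * 1000 = 45.26340 deg C/km
Step 2: T_res = T_surf + grad*d2/1000 = 26.033 + 45.26340*4588.2/1000 = 233.71 deg C
T_res = 233.71 deg C


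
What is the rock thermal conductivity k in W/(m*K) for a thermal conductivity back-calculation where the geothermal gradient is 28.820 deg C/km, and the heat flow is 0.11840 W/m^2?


k = q / (grad / 1000)
k = 0.11840 / (28.820 / 1000)
k = 4.1083 W/(m*K)


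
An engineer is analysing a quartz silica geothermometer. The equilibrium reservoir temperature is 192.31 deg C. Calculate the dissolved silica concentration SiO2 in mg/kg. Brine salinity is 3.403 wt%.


SiO2 = 10^(5.19 - 1309/(T_eq + 273.15))
SiO2 = 10^(5.19 - 1309/(192.31 + 273.15))
SiO2 = 238.63 mg/kg


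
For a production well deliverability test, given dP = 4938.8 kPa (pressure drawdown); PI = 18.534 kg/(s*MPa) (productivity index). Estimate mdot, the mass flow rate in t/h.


mdot = PI * dP / 1000
mdot = 18.534 * 4938.8 / 1000
mdot = 91.53572 kg/s
Convert: 91.53572 kg/s * 3.6 = 329.53 t/h
mdot = 329.53 t/h


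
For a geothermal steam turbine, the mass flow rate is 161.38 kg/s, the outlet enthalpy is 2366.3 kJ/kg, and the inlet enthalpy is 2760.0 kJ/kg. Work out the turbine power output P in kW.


P = mdot * (h_in - h_out) / 1000
P = 161.38 * (2760.0 - 2366.3) / 1000
P = 63.53531 MW
Convert: 63.53531 MW * 1000.0 = 63535 kW
P = 63535 kW


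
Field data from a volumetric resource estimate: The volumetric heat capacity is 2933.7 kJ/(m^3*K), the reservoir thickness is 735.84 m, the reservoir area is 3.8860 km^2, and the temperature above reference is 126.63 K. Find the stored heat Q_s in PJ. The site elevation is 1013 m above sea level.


Step 1: Vr = A*1e6*hr = 3.886*1e6*735.84 = 2.859474e+09 m^3
Step 2: Q_s = Vr*rhoc*dT/1e12 = 2.859474e+09*2933.7*126.63/1e12 = 1062.3 PJ
Q_s = 1062.3 PJ


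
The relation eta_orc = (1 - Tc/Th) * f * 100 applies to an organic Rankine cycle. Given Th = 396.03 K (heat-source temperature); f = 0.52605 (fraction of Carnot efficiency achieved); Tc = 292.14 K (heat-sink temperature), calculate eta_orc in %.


eta_orc = (1 - Tc/Th) * f * 100
eta_orc = (1 - 292.14/396.03) * 0.52605 * 100
eta_orc = 13.800 %
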